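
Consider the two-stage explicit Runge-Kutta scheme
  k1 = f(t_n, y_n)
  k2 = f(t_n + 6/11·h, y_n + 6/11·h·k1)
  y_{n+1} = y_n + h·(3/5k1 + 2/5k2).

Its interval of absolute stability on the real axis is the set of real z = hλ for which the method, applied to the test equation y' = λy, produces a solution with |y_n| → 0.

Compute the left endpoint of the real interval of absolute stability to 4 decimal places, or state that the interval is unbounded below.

left endpoint -4.5833.

Set f=λy, z=hλ:
  k1=λy_n ⇒ h·k1=z·y_n;  k2=λ(1+6/11z)y_n ⇒ h·k2=z(1+6/11z)y_n
  y_{n+1}/y_n = 1 + 3/5z + 2/5z(1+6/11z) = 1 + z + 12/55z²
  ⇒ R(z) = 1 + z + 12/55z².

Boundary: |R(x)|=1, x<0.
x=-1.79: |R|=0.0909
R=1: x+12/55x²=0 ⇒ x=−55/12=-4.5833; min R=1−1/(4·12/55)=-0.1458>−1
Confirm numerically:
  x=-4.421: |R|=0.84342 <1
  x=-3.926: |R|=0.43694 <1
  x=-3.920: |R|=0.43267 <1
  x=-2.086: |R|=0.13660 <1
  x=-5.172: |R|=1.66427 >1
  x=-5.102: |R|=1.57736 >1
  x=-4.808: |R|=1.23568 >1
Stable set (-4.5833, 0).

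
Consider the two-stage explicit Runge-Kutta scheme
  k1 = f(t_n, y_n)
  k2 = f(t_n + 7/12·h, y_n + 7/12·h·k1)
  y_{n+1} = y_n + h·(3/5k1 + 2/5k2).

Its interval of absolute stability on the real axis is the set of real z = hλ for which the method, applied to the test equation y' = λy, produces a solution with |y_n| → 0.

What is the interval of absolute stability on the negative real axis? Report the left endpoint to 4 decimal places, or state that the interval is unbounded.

Test eqn y'=λy, z=hλ:
  k1=λy_n ⇒ h·k1=z·y_n;  k2=λ(1+7/12z)y_n ⇒ h·k2=z(1+7/12z)y_n
  y_{n+1}/y_n = 1 + 3/5z + 2/5z(1+7/12z) = 1 + z + 7/30z²
  ⇒ R(z) = 1 + z + 7/30z².

Boundary: |R(x)|=1, x<0.
x=-1.11: |R|=0.1775
R=1: x+7/30x²=0 ⇒ x=−30/7=-4.2857; min R=1−1/(4·7/30)=-0.0714>−1
Confirm numerically:
  x=-4.090: |R|=0.81322 <1
  x=-3.364: |R|=0.27652 <1
  x=-3.224: |R|=0.20131 <1
  x=-1.993: |R|=0.06619 <1
  x=-4.578: |R|=1.31222 >1
  x=-4.419: |R|=1.13743 >1
Interval (-4.2857, 0).

z∈(-4.2857,0).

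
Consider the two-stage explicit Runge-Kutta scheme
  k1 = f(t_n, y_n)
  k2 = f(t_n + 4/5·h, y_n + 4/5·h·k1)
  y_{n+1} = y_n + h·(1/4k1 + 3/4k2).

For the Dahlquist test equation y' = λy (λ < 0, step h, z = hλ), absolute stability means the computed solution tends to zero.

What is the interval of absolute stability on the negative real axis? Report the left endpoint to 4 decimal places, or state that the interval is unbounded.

Test eqn y'=λy, z=hλ:
  k1=λy_n ⇒ h·k1=z·y_n;  k2=λ(1+4/5z)y_n ⇒ h·k2=z(1+4/5z)y_n
  y_{n+1}/y_n = 1 + 1/4z + 3/4z(1+4/5z) = 1 + z + 3/5z²
  Hence R(z) = 1 + z + 3/5z².

Find x<0 with |R(x)|<1.
x=-0.6: |R|=0.6160
R=1: x+3/5x²=0 ⇒ x=−5/3=-1.6667; min R=1−1/(4·3/5)=0.5833>−1
Confirm numerically:
  x=-1.395: |R|=0.77261 <1
  x=-1.075: |R|=0.61837 <1
  x=-0.825: |R|=0.58337 <1
  x=-2.168: |R|=1.65213 >1
  x=-1.998: |R|=1.39720 >1
  x=-1.897: |R|=1.26217 >1
So |R|<1 on (-1.6667, 0).

(-1.6667, 0).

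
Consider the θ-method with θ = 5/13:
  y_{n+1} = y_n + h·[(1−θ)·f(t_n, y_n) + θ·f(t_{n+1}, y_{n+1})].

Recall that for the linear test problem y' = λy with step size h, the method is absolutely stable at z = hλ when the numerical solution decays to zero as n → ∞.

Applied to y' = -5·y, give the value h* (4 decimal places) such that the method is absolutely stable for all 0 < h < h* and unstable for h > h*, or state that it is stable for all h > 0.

(-8.6667,0); λ=-5 ⇒ h* = (26/3)/5 = 1.7333.

With y'=λy (z=hλ):
  y_{n+1} = y_n + z·[8/13·y_n + 5/13·y_{n+1}] ⇒ (1 − 5/13z)y_{n+1} = (1 + 8/13z)y_n
  ⇒ R(z) = (1 + 8/13z)/(1 − 5/13z).

Boundary: |R(x)|=1, x<0.
x=-1.76: |R|=0.0495
R=−1: 1+8/13x = −1+5/13x ⇒ -3/13x=2 ⇒ x=2/(-3/13)=-8.6667
Confirm numerically:
  x=-6.637: |R|=0.86816 <1
  x=-5.894: |R|=0.80414 <1
  x=-4.467: |R|=0.64344 <1
  x=-3.815: |R|=0.54622 <1
  x=-9.266: |R|=1.03031 >1
  x=-9.134: |R|=1.02390 >1
  x=-9.029: |R|=1.01869 >1
Stable set (-8.6667, 0).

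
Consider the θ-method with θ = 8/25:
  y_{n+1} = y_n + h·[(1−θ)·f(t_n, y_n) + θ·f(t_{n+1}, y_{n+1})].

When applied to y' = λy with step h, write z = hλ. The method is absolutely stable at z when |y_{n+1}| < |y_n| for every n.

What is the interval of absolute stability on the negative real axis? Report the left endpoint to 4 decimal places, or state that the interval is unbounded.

(-5.5556, 0).

With y'=λy (z=hλ):
  y_{n+1} = y_n + z·[17/25·y_n + 8/25·y_{n+1}] ⇒ (1 − 8/25z)y_{n+1} = (1 + 17/25z)y_n
  so R(z) = (1 + 17/25z)/(1 − 8/25z).

Solve |R(x)|<1 on ℝ⁻.
x=-0.83: |R|=0.3442
R=−1: 1+17/25x = −1+8/25x ⇒ -9/25x=2 ⇒ x=2/(-9/25)=-5.5556
Confirm numerically:
  x=-4.547: |R|=0.85211 <1
  x=-2.908: |R|=0.50630 <1
  x=-2.717: |R|=0.45338 <1
  x=-6.066: |R|=1.06248 >1
  x=-5.940: |R|=1.04771 >1
  x=-5.935: |R|=1.04712 >1
So |R|<1 on (-5.5556, 0).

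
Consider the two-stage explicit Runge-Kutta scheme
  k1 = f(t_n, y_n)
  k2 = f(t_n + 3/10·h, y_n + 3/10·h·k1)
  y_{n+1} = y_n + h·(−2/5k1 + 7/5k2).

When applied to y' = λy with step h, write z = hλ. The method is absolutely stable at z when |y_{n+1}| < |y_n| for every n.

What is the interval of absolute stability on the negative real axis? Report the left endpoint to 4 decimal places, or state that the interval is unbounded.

(-2.3810, 0).

With y'=λy (z=hλ):
  k1=λy_n ⇒ h·k1=z·y_n;  k2=λ(1+3/10z)y_n ⇒ h·k2=z(1+3/10z)y_n
  y_{n+1}/y_n = 1 − 2/5z + 7/5z(1+3/10z) = 1 + z + 21/50z²
  ⇒ R(z) = 1 + z + 21/50z².

Find x<0 with |R(x)|<1.
x=-1.39: |R|=0.4215
R=1: x+21/50x²=0 ⇒ x=−50/21=-2.3810; min R=1−1/(4·21/50)=0.4048>−1
Confirm numerically:
  x=-2.348: |R|=0.96750 <1
  x=-2.284: |R|=0.90700 <1
  x=-2.035: |R|=0.70431 <1
  x=-1.414: |R|=0.42575 <1
  x=-2.766: |R|=1.44732 >1
  x=-2.739: |R|=1.41189 >1
Interval (-2.3810, 0).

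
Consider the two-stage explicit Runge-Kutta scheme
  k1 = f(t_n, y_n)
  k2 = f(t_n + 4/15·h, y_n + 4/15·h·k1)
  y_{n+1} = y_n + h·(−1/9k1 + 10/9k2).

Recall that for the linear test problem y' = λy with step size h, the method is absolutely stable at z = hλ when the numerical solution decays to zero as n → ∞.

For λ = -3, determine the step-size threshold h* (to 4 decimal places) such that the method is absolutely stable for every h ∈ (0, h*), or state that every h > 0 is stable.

(-3.3750,0); λ=-3 ⇒ h* = (27/8)/3 = 1.1250.

Test eqn y'=λy, z=hλ:
  k1=λy_n ⇒ h·k1=z·y_n;  k2=λ(1+4/15z)y_n ⇒ h·k2=z(1+4/15z)y_n
  y_{n+1}/y_n = 1 − 1/9z + 10/9z(1+4/15z) = 1 + z + 8/27z²
  so R(z) = 1 + z + 8/27z².

Boundary: |R(x)|=1, x<0.
x=-1.75: |R|=0.1574
R=1: x+8/27x²=0 ⇒ x=−27/8=-3.3750; min R=1−1/(4·8/27)=0.1562>−1
Confirm numerically:
  x=-2.356: |R|=0.28866 <1
  x=-2.163: |R|=0.22324 <1
  x=-2.141: |R|=0.21719 <1
  x=-1.612: |R|=0.15794 <1
  x=-3.688: |R|=1.34203 >1
  x=-3.662: |R|=1.31141 >1
So |R|<1 on (-3.3750, 0).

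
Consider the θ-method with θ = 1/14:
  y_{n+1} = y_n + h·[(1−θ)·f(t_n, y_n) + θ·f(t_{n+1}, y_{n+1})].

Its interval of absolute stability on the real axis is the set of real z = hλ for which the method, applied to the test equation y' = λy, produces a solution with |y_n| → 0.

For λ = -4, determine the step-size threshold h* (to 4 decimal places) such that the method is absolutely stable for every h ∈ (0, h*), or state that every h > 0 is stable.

(-2.3333,0); λ=-4 ⇒ h* = (7/3)/4 = 0.5833.

On y'=λy, z=hλ:
  y_{n+1} = y_n + z·[13/14·y_n + 1/14·y_{n+1}] ⇒ (1 − 1/14z)y_{n+1} = (1 + 13/14z)y_n
  R(z) = (1 + 13/14z)/(1 − 1/14z).

Need |R(x)|<1, x<0.
x=-1.09: |R|=0.0113
R=−1: 1+13/14x = −1+1/14x ⇒ -6/7x=2 ⇒ x=2/(-6/7)=-2.3333
Confirm numerically:
  x=-2.125: |R|=0.84496 <1
  x=-1.509: |R|=0.36218 <1
  x=-1.084: |R|=0.00610 <1
  x=-0.935: |R|=0.12354 <1
  x=-2.727: |R|=1.28242 >1
  x=-2.458: |R|=1.09090 >1
  x=-2.409: |R|=1.05534 >1
Interval (-2.3333, 0).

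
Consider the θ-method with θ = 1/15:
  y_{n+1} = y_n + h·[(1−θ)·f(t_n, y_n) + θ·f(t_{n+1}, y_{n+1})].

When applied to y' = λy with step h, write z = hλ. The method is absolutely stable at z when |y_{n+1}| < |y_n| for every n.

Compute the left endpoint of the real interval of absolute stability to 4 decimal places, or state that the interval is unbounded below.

z* = -2.3077.

With y'=λy (z=hλ):
  y_{n+1} = y_n + z·[14/15·y_n + 1/15·y_{n+1}] ⇒ (1 − 1/15z)y_{n+1} = (1 + 14/15z)y_n
  Hence R(z) = (1 + 14/15z)/(1 − 1/15z).

Solve |R(x)|<1 on ℝ⁻.
x=-0.71: |R|=0.3221
R=−1: 1+14/15x = −1+1/15x ⇒ -13/15x=2 ⇒ x=2/(-13/15)=-2.3077
Confirm numerically:
  x=-1.600: |R|=0.44578 <1
  x=-1.461: |R|=0.33133 <1
  x=-1.115: |R|=0.03785 <1
  x=-2.398: |R|=1.06748 >1
  x=-2.335: |R|=1.02048 >1
Interval (-2.3077, 0).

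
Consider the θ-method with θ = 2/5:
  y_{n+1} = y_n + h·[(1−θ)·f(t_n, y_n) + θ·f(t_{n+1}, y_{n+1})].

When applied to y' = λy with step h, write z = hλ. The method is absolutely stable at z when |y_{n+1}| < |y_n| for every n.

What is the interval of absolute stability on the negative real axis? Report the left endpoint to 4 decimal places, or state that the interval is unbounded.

z∈(-10.0000,0).

Test eqn y'=λy, z=hλ:
  y_{n+1} = y_n + z·[3/5·y_n + 2/5·y_{n+1}] ⇒ (1 − 2/5z)y_{n+1} = (1 + 3/5z)y_n
  R(z) = (1 + 3/5z)/(1 − 2/5z).

Solve |R(x)|<1 on ℝ⁻.
x=-0.86: |R|=0.3601
R=−1: 1+3/5x = −1+2/5x ⇒ -1/5x=2 ⇒ x=2/(-1/5)=-10.0000
Confirm numerically:
  x=-8.676: |R|=0.94077 <1
  x=-7.573: |R|=0.87953 <1
  x=-6.178: |R|=0.77979 <1
  x=-4.197: |R|=0.56675 <1
  x=-10.505: |R|=1.01942 >1
  x=-10.351: |R|=1.01366 >1
  x=-10.044: |R|=1.00175 >1
So |R|<1 on (-10.0000, 0).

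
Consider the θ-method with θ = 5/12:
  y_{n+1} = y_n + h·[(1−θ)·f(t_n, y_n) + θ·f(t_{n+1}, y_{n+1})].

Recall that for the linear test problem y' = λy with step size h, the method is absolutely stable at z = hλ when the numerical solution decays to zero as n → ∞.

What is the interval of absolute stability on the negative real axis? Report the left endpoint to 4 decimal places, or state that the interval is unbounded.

On y'=λy, z=hλ:
  y_{n+1} = y_n + z·[7/12·y_n + 5/12·y_{n+1}] ⇒ (1 − 5/12z)y_{n+1} = (1 + 7/12z)y_n
  ⇒ R(z) = (1 + 7/12z)/(1 − 5/12z).

Find x<0 with |R(x)|<1.
x=-1.68: |R|=0.0118
R=−1: 1+7/12x = −1+5/12x ⇒ -1/6x=2 ⇒ x=2/(-1/6)=-12.0000
Confirm numerically:
  x=-10.634: |R|=0.95808 <1
  x=-8.306: |R|=0.86198 <1
  x=-6.108: |R|=0.72299 <1
  x=-5.581: |R|=0.67829 <1
  x=-12.488: |R|=1.01311 >1
  x=-12.242: |R|=1.00661 >1
So |R|<1 on (-12.0000, 0).

z∈(-12.0000,0).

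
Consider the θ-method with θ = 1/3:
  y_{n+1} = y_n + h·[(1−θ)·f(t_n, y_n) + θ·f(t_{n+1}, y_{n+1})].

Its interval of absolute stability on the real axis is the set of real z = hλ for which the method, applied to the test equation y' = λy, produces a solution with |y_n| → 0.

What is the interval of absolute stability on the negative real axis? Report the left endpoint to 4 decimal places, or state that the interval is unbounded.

Test eqn y'=λy, z=hλ:
  y_{n+1} = y_n + z·[2/3·y_n + 1/3·y_{n+1}] ⇒ (1 − 1/3z)y_{n+1} = (1 + 2/3z)y_n
  ⇒ R(z) = (1 + 2/3z)/(1 − 1/3z).

Boundary: |R(x)|=1, x<0.
x=-0.74: |R|=0.4064
R=−1: 1+2/3x = −1+1/3x ⇒ -1/3x=2 ⇒ x=2/(-1/3)=-6.0000
Confirm numerically:
  x=-5.412: |R|=0.93010 <1
  x=-5.265: |R|=0.91107 <1
  x=-4.373: |R|=0.77933 <1
  x=-2.624: |R|=0.39972 <1
  x=-6.394: |R|=1.04194 >1
  x=-6.238: |R|=1.02576 >1
Stable set (-6.0000, 0).

z∈(-6.0000,0).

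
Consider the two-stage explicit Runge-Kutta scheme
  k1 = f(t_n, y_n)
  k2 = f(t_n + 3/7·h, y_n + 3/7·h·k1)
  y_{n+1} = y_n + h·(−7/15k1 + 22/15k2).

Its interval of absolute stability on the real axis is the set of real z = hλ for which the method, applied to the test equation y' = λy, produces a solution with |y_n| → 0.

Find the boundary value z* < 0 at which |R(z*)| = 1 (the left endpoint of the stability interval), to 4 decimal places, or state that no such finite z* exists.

On y'=λy, z=hλ:
  k1=λy_n ⇒ h·k1=z·y_n;  k2=λ(1+3/7z)y_n ⇒ h·k2=z(1+3/7z)y_n
  y_{n+1}/y_n = 1 − 7/15z + 22/15z(1+3/7z) = 1 + z + 22/35z²
  Hence R(z) = 1 + z + 22/35z².

Boundary: |R(x)|=1, x<0.
x=-0.35: |R|=0.7270
R=1: x+22/35x²=0 ⇒ x=−35/22=-1.5909; min R=1−1/(4·22/35)=0.6023>−1
Confirm numerically:
  x=-0.858: |R|=0.60473 <1
  x=-0.786: |R|=0.60233 <1
  x=-0.679: |R|=0.61080 <1
  x=-1.858: |R|=1.31193 >1
  x=-1.802: |R|=1.23910 >1
  x=-1.618: |R|=1.02755 >1
Stable set (-1.5909, 0).

left endpoint -1.5909.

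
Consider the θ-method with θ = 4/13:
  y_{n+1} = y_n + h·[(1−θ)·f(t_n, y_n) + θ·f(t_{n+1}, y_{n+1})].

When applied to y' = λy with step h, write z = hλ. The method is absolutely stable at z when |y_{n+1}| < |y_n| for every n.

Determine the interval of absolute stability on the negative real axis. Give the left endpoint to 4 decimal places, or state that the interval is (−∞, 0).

With y'=λy (z=hλ):
  y_{n+1} = y_n + z·[9/13·y_n + 4/13·y_{n+1}] ⇒ (1 − 4/13z)y_{n+1} = (1 + 9/13z)y_n
  ⇒ R(z) = (1 + 9/13z)/(1 − 4/13z).

Find x<0 with |R(x)|<1.
x=-0.44: |R|=0.6125
R=−1: 1+9/13x = −1+4/13x ⇒ -5/13x=2 ⇒ x=2/(-5/13)=-5.2000
Confirm numerically:
  x=-4.339: |R|=0.85818 <1
  x=-2.685: |R|=0.47030 <1
  x=-2.587: |R|=0.44042 <1
  x=-2.341: |R|=0.36080 <1
  x=-5.558: |R|=1.05081 >1
  x=-5.542: |R|=1.04862 >1
  x=-5.290: |R|=1.01317 >1
Interval (-5.2000, 0).

z∈(-5.2000,0).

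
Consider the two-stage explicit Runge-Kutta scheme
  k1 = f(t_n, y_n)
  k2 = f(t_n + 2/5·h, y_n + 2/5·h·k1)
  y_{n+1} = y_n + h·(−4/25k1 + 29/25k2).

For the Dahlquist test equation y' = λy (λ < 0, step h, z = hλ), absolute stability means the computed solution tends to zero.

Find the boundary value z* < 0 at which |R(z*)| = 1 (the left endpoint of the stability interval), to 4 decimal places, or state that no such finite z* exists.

z* = -2.1552.

Set f=λy, z=hλ:
  k1=λy_n ⇒ h·k1=z·y_n;  k2=λ(1+2/5z)y_n ⇒ h·k2=z(1+2/5z)y_n
  y_{n+1}/y_n = 1 − 4/25z + 29/25z(1+2/5z) = 1 + z + 58/125z²
  ⇒ R(z) = 1 + z + 58/125z².

Need |R(x)|<1, x<0.
x=-1.12: |R|=0.4620
R=1: x+58/125x²=0 ⇒ x=−125/58=-2.1552; min R=1−1/(4·58/125)=0.4612>−1
Confirm numerically:
  x=-1.596: |R|=0.58591 <1
  x=-1.537: |R|=0.55914 <1
  x=-1.291: |R|=0.48234 <1
  x=-1.276: |R|=0.47947 <1
  x=-2.692: |R|=1.67054 >1
  x=-2.532: |R|=1.44272 >1
  x=-2.438: |R|=1.31994 >1
Stable set (-2.1552, 0).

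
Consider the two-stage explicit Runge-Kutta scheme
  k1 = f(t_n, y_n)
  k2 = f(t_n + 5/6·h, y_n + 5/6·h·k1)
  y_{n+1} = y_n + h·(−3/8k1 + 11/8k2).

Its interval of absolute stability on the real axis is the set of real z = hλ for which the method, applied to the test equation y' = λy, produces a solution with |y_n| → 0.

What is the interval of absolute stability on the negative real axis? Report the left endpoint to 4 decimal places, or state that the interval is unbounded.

z∈(-0.8727,0).

With y'=λy (z=hλ):
  k1=λy_n ⇒ h·k1=z·y_n;  k2=λ(1+5/6z)y_n ⇒ h·k2=z(1+5/6z)y_n
  y_{n+1}/y_n = 1 − 3/8z + 11/8z(1+5/6z) = 1 + z + 55/48z²
  ⇒ R(z) = 1 + z + 55/48z².

Solve |R(x)|<1 on ℝ⁻.
x=-0.33: |R|=0.7948
R=1: x+55/48x²=0 ⇒ x=−48/55=-0.8727; min R=1−1/(4·55/48)=0.7818>−1
Confirm numerically:
  x=-0.549: |R|=0.79636 <1
  x=-0.429: |R|=0.78188 <1
  x=-0.414: |R|=0.78239 <1
  x=-1.408: |R|=1.86357 >1
  x=-1.359: |R|=1.75722 >1
  x=-1.093: |R|=1.27587 >1
Stable set (-0.8727, 0).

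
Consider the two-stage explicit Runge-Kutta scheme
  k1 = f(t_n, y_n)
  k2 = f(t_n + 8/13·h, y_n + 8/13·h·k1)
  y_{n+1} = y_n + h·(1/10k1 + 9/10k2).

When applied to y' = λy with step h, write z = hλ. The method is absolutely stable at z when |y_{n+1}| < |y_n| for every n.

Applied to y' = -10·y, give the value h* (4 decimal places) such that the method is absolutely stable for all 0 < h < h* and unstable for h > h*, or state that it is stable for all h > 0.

On y'=λy, z=hλ:
  k1=λy_n ⇒ h·k1=z·y_n;  k2=λ(1+8/13z)y_n ⇒ h·k2=z(1+8/13z)y_n
  y_{n+1}/y_n = 1 + 1/10z + 9/10z(1+8/13z) = 1 + z + 36/65z²
  R(z) = 1 + z + 36/65z².

Solve |R(x)|<1 on ℝ⁻.
x=-0.77: |R|=0.5584
R=1: x+36/65x²=0 ⇒ x=−65/36=-1.8056; min R=1−1/(4·36/65)=0.5486>−1
Confirm numerically:
  x=-1.714: |R|=0.91309 <1
  x=-1.489: |R|=0.73894 <1
  x=-1.476: |R|=0.73060 <1
  x=-1.332: |R|=0.65065 <1
  x=-2.267: |R|=1.57938 >1
  x=-2.205: |R|=1.48781 >1
  x=-1.900: |R|=1.09938 >1
So |R|<1 on (-1.8056, 0).

(-1.8056,0); λ=-10 ⇒ h* = (65/36)/10 = 0.1806.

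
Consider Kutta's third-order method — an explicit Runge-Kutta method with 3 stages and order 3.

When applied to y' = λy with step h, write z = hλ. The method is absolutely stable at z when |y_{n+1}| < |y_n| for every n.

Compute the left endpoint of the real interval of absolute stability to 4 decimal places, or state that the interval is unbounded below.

With y'=λy (z=hλ):
  order 3, 3-stage ⇒ R(z)=1+z+z^2/2+z^3/6
  (e.g. R(-0.33)=0.71846, |R|=0.71846)

Boundary: |R(x)|=1, x<0.
x=-0.33: |R|=0.7185
|R(-2.89)|=1.7369 |R(-1.74)|=0.1042 |R(-0.78)|=0.4451
Bisect:
  x_lo=-3.3698 |R|=3.0697  x_hi=-0.3112 |R|=0.7322
  mid=-1.84052 |R|=0.18590 →hi
  mid=-2.60516 |R|=1.15855 →lo
  mid=-2.22284 |R|=0.58285 →hi
  mid=-2.41400 |R|=0.84486 →hi
  mid=-2.50958 |R|=0.99481 →hi
  mid=-2.55737 |R|=1.07490 →lo
  mid=-2.53348 |R|=1.03442 →lo
  mid=-2.52153 |R|=1.01451 →lo
  ...
  [-2.51276,-2.51257] ⇒ x*=-2.5127
Stable set (-2.5127, 0).

z* = -2.5127.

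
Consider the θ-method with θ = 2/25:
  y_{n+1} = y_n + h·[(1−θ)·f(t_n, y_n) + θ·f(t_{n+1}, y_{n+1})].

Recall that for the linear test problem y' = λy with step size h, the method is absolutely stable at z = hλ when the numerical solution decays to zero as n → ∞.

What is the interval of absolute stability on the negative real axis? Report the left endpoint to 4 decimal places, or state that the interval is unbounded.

With y'=λy (z=hλ):
  y_{n+1} = y_n + z·[23/25·y_n + 2/25·y_{n+1}] ⇒ (1 − 2/25z)y_{n+1} = (1 + 23/25z)y_n
  ⇒ R(z) = (1 + 23/25z)/(1 − 2/25z).

Solve |R(x)|<1 on ℝ⁻.
x=-1.47: |R|=0.3153
R=−1: 1+23/25x = −1+2/25x ⇒ -21/25x=2 ⇒ x=2/(-21/25)=-2.3810
Confirm numerically:
  x=-2.197: |R|=0.86858 <1
  x=-1.593: |R|=0.41294 <1
  x=-1.117: |R|=0.02537 <1
  x=-1.050: |R|=0.03137 <1
  x=-2.966: |R|=1.39719 >1
  x=-2.445: |R|=1.04500 >1
So |R|<1 on (-2.3810, 0).

(-2.3810, 0).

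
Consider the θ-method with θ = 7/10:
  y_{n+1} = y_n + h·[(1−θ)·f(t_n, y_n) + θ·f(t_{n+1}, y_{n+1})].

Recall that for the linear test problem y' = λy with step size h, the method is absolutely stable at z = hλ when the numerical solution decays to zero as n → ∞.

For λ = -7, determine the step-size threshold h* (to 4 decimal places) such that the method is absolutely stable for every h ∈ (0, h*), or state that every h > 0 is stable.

With y'=λy (z=hλ):
  y_{n+1} = y_n + z·[3/10·y_n + 7/10·y_{n+1}] ⇒ (1 − 7/10z)y_{n+1} = (1 + 3/10z)y_n
  Hence R(z) = (1 + 3/10z)/(1 − 7/10z).

Solve |R(x)|<1 on ℝ⁻.
x=-1.15: |R|=0.3629
x=-2: |R|=0.1667
x=-10: |R|=0.2500
x=-100: |R|=0.4085
θ=7/10≥1/2 ⇒ |1+3/10x|<|1−7/10x| ∀x<0 ⇒ unbounded interval.

(−∞, 0) — no finite endpoint. Any h>0 works for λ=-7.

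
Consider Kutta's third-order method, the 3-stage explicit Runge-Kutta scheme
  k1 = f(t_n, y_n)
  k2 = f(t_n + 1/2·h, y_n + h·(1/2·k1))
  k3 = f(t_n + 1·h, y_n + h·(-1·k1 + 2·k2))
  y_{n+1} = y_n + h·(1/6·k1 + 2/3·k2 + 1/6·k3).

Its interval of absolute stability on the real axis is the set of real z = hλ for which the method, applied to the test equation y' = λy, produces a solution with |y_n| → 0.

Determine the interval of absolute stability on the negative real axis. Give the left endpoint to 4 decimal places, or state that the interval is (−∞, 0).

On y'=λy, z=hλ:
  order 3, 3-stage ⇒ R(z)=1+z+z^2/2+z^3/6
  (e.g. R(-0.98)=0.34333, |R|=0.34333)

Solve |R(x)|<1 on ℝ⁻.
x=-0.98: |R|=0.3433
|R(-2.65)|=1.2404 |R(-1.62)|=0.0164 |R(-0.61)|=0.5382
Bisect:
  x_lo=-2.9229 |R|=1.8131  x_hi=-0.0808 |R|=0.9224
  mid=-1.50182 |R|=0.06136 →hi
  mid=-2.21235 |R|=0.56983 →hi
  mid=-2.56762 |R|=1.09252 →lo
  mid=-2.38998 |R|=0.80925 →hi
  mid=-2.47880 |R|=0.94505 →hi
  mid=-2.52321 |R|=1.01729 →lo
  mid=-2.50100 |R|=0.98080 →hi
  mid=-2.51211 |R|=0.99895 →hi
  mid=-2.51766 |R|=1.00809 →lo
  ...
  [-2.51280,-2.51263] ⇒ x*=-2.5127
Stable set (-2.5127, 0).

(-2.5127, 0).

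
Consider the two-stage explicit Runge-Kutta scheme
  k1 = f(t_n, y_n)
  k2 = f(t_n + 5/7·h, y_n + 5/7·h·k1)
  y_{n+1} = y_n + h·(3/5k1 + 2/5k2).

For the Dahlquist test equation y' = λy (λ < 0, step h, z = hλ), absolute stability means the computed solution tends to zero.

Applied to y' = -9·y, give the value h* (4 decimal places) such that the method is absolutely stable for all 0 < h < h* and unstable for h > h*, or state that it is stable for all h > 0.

Set f=λy, z=hλ:
  k1=λy_n ⇒ h·k1=z·y_n;  k2=λ(1+5/7z)y_n ⇒ h·k2=z(1+5/7z)y_n
  y_{n+1}/y_n = 1 + 3/5z + 2/5z(1+5/7z) = 1 + z + 2/7z²
  R(z) = 1 + z + 2/7z².

Need |R(x)|<1, x<0.
x=-1.61: |R|=0.1306
R=1: x+2/7x²=0 ⇒ x=−7/2=-3.5000; min R=1−1/(4·2/7)=0.1250>−1
Confirm numerically:
  x=-2.943: |R|=0.53164 <1
  x=-2.759: |R|=0.41588 <1
  x=-2.401: |R|=0.24609 <1
  x=-1.473: |R|=0.14692 <1
  x=-4.045: |R|=1.62986 >1
  x=-3.749: |R|=1.26671 >1
  x=-3.722: |R|=1.23608 >1
So |R|<1 on (-3.5000, 0).

(-3.5000,0); λ=-9 ⇒ h* = (7/2)/9 = 0.3889.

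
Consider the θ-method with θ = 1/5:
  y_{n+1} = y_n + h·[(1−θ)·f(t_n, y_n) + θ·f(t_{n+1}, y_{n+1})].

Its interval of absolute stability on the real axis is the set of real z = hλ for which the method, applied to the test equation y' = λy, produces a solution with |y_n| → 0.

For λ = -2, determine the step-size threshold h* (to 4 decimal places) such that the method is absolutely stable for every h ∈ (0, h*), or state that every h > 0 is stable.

(-3.3333,0); λ=-2 ⇒ h* = (10/3)/2 = 1.6667.

With y'=λy (z=hλ):
  y_{n+1} = y_n + z·[4/5·y_n + 1/5·y_{n+1}] ⇒ (1 − 1/5z)y_{n+1} = (1 + 4/5z)y_n
  R(z) = (1 + 4/5z)/(1 − 1/5z).

Need |R(x)|<1, x<0.
x=-0.93: |R|=0.2159
R=−1: 1+4/5x = −1+1/5x ⇒ -3/5x=2 ⇒ x=2/(-3/5)=-3.3333
Confirm numerically:
  x=-3.257: |R|=0.97227 <1
  x=-2.945: |R|=0.85337 <1
  x=-1.782: |R|=0.31377 <1
  x=-3.857: |R|=1.17737 >1
  x=-3.464: |R|=1.04631 >1
Interval (-3.3333, 0).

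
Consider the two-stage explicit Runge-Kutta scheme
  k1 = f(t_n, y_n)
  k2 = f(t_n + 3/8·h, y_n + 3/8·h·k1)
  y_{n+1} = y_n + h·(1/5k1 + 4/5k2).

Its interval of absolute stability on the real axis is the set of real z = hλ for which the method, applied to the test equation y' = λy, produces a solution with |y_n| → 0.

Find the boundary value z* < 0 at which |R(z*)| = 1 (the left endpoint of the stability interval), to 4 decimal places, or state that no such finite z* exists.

z* = -3.3333.

Test eqn y'=λy, z=hλ:
  k1=λy_n ⇒ h·k1=z·y_n;  k2=λ(1+3/8z)y_n ⇒ h·k2=z(1+3/8z)y_n
  y_{n+1}/y_n = 1 + 1/5z + 4/5z(1+3/8z) = 1 + z + 3/10z²
  so R(z) = 1 + z + 3/10z².

Find x<0 with |R(x)|<1.
x=-1.11: |R|=0.2596
R=1: x+3/10x²=0 ⇒ x=−10/3=-3.3333; min R=1−1/(4·3/10)=0.1667>−1
Confirm numerically:
  x=-2.949: |R|=0.65998 <1
  x=-2.784: |R|=0.54120 <1
  x=-2.463: |R|=0.35691 <1
  x=-3.911: |R|=1.67778 >1
  x=-3.778: |R|=1.50399 >1
  x=-3.634: |R|=1.32779 >1
So |R|<1 on (-3.3333, 0).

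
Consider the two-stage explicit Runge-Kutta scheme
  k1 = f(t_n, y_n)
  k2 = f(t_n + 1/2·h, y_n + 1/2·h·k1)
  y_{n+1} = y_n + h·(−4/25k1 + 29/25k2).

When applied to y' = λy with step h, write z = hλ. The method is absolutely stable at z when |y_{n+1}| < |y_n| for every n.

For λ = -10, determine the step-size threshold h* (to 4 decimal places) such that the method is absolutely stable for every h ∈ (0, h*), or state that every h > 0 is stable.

(-1.7241,0); λ=-10 ⇒ h* = (50/29)/10 = 0.1724.

Test eqn y'=λy, z=hλ:
  k1=λy_n ⇒ h·k1=z·y_n;  k2=λ(1+1/2z)y_n ⇒ h·k2=z(1+1/2z)y_n
  y_{n+1}/y_n = 1 − 4/25z + 29/25z(1+1/2z) = 1 + z + 29/50z²
  ⇒ R(z) = 1 + z + 29/50z².

Need |R(x)|<1, x<0.
x=-1.77: |R|=1.0471
R=1: x+29/50x²=0 ⇒ x=−50/29=-1.7241; min R=1−1/(4·29/50)=0.5690>−1
Confirm numerically:
  x=-1.659: |R|=0.93732 <1
  x=-1.554: |R|=0.84665 <1
  x=-1.347: |R|=0.70536 <1
  x=-2.226: |R|=1.64794 >1
  x=-2.039: |R|=1.37236 >1
Stable set (-1.7241, 0).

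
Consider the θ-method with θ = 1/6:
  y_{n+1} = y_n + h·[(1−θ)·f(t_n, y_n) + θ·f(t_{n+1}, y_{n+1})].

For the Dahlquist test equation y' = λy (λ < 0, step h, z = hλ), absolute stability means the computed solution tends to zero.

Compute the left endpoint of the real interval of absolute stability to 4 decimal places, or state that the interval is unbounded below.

On y'=λy, z=hλ:
  y_{n+1} = y_n + z·[5/6·y_n + 1/6·y_{n+1}] ⇒ (1 − 1/6z)y_{n+1} = (1 + 5/6z)y_n
  so R(z) = (1 + 5/6z)/(1 − 1/6z).

Solve |R(x)|<1 on ℝ⁻.
x=-0.56: |R|=0.4878
R=−1: 1+5/6x = −1+1/6x ⇒ -2/3x=2 ⇒ x=2/(-2/3)=-3.0000
Confirm numerically:
  x=-2.904: |R|=0.95687 <1
  x=-2.795: |R|=0.90677 <1
  x=-2.504: |R|=0.76670 <1
  x=-1.269: |R|=0.04746 <1
  x=-3.282: |R|=1.12153 >1
  x=-3.128: |R|=1.05609 >1
Stable set (-3.0000, 0).

z* = -3.0000.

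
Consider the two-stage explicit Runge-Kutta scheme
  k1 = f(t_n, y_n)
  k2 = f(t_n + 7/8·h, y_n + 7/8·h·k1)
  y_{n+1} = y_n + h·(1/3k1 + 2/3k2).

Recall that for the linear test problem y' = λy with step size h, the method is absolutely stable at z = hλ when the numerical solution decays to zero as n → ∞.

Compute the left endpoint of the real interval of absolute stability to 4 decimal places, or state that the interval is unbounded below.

left endpoint -1.7143.

On y'=λy, z=hλ:
  k1=λy_n ⇒ h·k1=z·y_n;  k2=λ(1+7/8z)y_n ⇒ h·k2=z(1+7/8z)y_n
  y_{n+1}/y_n = 1 + 1/3z + 2/3z(1+7/8z) = 1 + z + 7/12z²
  R(z) = 1 + z + 7/12z².

Find x<0 with |R(x)|<1.
x=-0.75: |R|=0.5781
R=1: x+7/12x²=0 ⇒ x=−12/7=-1.7143; min R=1−1/(4·7/12)=0.5714>−1
Confirm numerically:
  x=-1.561: |R|=0.86042 <1
  x=-1.497: |R|=0.81026 <1
  x=-1.245: |R|=0.65918 <1
  x=-2.296: |R|=1.77911 >1
  x=-2.123: |R|=1.50616 >1
Interval (-1.7143, 0).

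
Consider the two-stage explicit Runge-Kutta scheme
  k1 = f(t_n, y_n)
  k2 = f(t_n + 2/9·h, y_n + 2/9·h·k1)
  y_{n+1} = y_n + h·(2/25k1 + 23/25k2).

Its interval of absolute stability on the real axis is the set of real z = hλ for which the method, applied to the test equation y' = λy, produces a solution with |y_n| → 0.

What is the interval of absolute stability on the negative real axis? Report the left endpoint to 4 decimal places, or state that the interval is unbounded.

z∈(-4.8913,0).

Test eqn y'=λy, z=hλ:
  k1=λy_n ⇒ h·k1=z·y_n;  k2=λ(1+2/9z)y_n ⇒ h·k2=z(1+2/9z)y_n
  y_{n+1}/y_n = 1 + 2/25z + 23/25z(1+2/9z) = 1 + z + 46/225z²
  R(z) = 1 + z + 46/225z².

Solve |R(x)|<1 on ℝ⁻.
x=-0.34: |R|=0.6836
R=1: x+46/225x²=0 ⇒ x=−225/46=-4.8913; min R=1−1/(4·46/225)=-0.2228>−1
Confirm numerically:
  x=-4.326: |R|=0.50003 <1
  x=-2.922: |R|=0.17644 <1
  x=-2.398: |R|=0.22236 <1
  x=-5.333: |R|=1.48158 >1
  x=-5.028: |R|=1.14052 >1
So |R|<1 on (-4.8913, 0).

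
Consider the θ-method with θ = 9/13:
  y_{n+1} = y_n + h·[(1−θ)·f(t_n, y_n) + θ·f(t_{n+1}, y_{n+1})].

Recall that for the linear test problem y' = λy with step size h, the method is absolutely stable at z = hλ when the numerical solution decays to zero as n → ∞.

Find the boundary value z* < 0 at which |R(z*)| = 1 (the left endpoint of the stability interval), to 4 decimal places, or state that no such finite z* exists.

Set f=λy, z=hλ:
  y_{n+1} = y_n + z·[4/13·y_n + 9/13·y_{n+1}] ⇒ (1 − 9/13z)y_{n+1} = (1 + 4/13z)y_n
  Hence R(z) = (1 + 4/13z)/(1 − 9/13z).

Find x<0 with |R(x)|<1.
x=-0.91: |R|=0.4417
x=-2: |R|=0.1613
x=-10: |R|=0.2621
x=-100: |R|=0.4239
θ=9/13≥1/2 ⇒ |1+4/13x|<|1−9/13x| ∀x<0 ⇒ unbounded interval.

interval (−∞, 0).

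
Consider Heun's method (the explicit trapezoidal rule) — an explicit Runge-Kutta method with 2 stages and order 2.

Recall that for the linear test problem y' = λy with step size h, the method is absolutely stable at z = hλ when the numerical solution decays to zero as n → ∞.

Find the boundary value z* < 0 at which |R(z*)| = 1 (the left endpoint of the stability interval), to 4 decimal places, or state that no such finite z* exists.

Test eqn y'=λy, z=hλ:
  order 2, 2-stage ⇒ R(z)=1+z+z^2/2
  (e.g. R(-1.37)=0.56845, |R|=0.56845)

Solve |R(x)|<1 on ℝ⁻.
x=-1.37: |R|=0.5685
|R(-1.55)|=0.6513 |R(-1.41)|=0.5840 |R(-0.53)|=0.6104
Bisect:
  x_lo=-2.8633 |R|=2.2359  x_hi=-0.2493 |R|=0.7818
  mid=-1.55630 |R|=0.65473 →hi
  mid=-2.20978 |R|=1.23179 →lo
  mid=-1.88304 |R|=0.88988 →hi
  mid=-2.04641 |R|=1.04749 →lo
  mid=-1.96473 |R|=0.96535 →hi
  mid=-2.00557 |R|=1.00558 →lo
  mid=-1.98515 |R|=0.98526 →hi
  mid=-1.99536 |R|=0.99537 →hi
  mid=-2.00046 |R|=1.00046 →lo
  mid=-1.99791 |R|=0.99791 →hi
  ...
  [-2.00014,-1.99998] ⇒ x*=-2.0000
So |R|<1 on (-2.0000, 0).

z* = -2.0000.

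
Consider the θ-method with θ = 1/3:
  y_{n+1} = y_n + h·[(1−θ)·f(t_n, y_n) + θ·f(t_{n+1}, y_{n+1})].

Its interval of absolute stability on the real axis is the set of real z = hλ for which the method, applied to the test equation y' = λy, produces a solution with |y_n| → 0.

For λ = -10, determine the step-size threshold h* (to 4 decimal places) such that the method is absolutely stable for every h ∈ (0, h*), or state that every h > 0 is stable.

(-6.0000,0); λ=-10 ⇒ h* = (6)/10 = 0.6000.

On y'=λy, z=hλ:
  y_{n+1} = y_n + z·[2/3·y_n + 1/3·y_{n+1}] ⇒ (1 − 1/3z)y_{n+1} = (1 + 2/3z)y_n
  R(z) = (1 + 2/3z)/(1 − 1/3z).

Boundary: |R(x)|=1, x<0.
x=-1.47: |R|=0.0134
R=−1: 1+2/3x = −1+1/3x ⇒ -1/3x=2 ⇒ x=2/(-1/3)=-6.0000
Confirm numerically:
  x=-5.784: |R|=0.97541 <1
  x=-2.956: |R|=0.48892 <1
  x=-2.722: |R|=0.42712 <1
  x=-6.478: |R|=1.05043 >1
  x=-6.432: |R|=1.04580 >1
So |R|<1 on (-6.0000, 0).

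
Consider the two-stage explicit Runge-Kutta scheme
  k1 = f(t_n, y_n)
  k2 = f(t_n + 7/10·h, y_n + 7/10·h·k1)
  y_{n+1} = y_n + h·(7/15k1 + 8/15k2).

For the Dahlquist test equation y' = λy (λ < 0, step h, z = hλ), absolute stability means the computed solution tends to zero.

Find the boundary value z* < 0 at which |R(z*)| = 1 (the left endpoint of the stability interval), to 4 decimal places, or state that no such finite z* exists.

Set f=λy, z=hλ:
  k1=λy_n ⇒ h·k1=z·y_n;  k2=λ(1+7/10z)y_n ⇒ h·k2=z(1+7/10z)y_n
  y_{n+1}/y_n = 1 + 7/15z + 8/15z(1+7/10z) = 1 + z + 28/75z²
  R(z) = 1 + z + 28/75z².

Solve |R(x)|<1 on ℝ⁻.
x=-1.71: |R|=0.3817
R=1: x+28/75x²=0 ⇒ x=−75/28=-2.6786; min R=1−1/(4·28/75)=0.3304>−1
Confirm numerically:
  x=-2.507: |R|=0.83942 <1
  x=-2.173: |R|=0.58985 <1
  x=-1.979: |R|=0.48314 <1
  x=-1.605: |R|=0.35672 <1
  x=-2.813: |R|=1.14118 >1
  x=-2.715: |R|=1.03692 >1
So |R|<1 on (-2.6786, 0).

z* = -2.6786.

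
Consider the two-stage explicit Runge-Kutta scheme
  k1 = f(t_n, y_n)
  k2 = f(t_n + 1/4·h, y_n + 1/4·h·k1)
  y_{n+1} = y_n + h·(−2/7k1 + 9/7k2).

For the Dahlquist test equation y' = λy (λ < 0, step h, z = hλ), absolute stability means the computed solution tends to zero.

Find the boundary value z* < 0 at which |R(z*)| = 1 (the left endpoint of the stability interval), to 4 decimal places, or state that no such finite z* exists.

Set f=λy, z=hλ:
  k1=λy_n ⇒ h·k1=z·y_n;  k2=λ(1+1/4z)y_n ⇒ h·k2=z(1+1/4z)y_n
  y_{n+1}/y_n = 1 − 2/7z + 9/7z(1+1/4z) = 1 + z + 9/28z²
  so R(z) = 1 + z + 9/28z².

Need |R(x)|<1, x<0.
x=-0.44: |R|=0.6222
R=1: x+9/28x²=0 ⇒ x=−28/9=-3.1111; min R=1−1/(4·9/28)=0.2222>−1
Confirm numerically:
  x=-2.903: |R|=0.80581 <1
  x=-2.501: |R|=0.50954 <1
  x=-2.067: |R|=0.30630 <1
  x=-1.256: |R|=0.25107 <1
  x=-3.258: |R|=1.15382 >1
  x=-3.213: |R|=1.10523 >1
Interval (-3.1111, 0).

z* = -3.1111.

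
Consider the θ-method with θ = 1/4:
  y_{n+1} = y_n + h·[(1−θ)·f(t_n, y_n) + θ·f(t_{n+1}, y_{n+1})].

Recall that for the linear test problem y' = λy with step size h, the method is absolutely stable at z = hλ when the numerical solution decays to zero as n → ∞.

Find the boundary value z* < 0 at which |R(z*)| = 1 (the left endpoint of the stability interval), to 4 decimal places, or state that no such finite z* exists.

left endpoint -4.0000.

Test eqn y'=λy, z=hλ:
  y_{n+1} = y_n + z·[3/4·y_n + 1/4·y_{n+1}] ⇒ (1 − 1/4z)y_{n+1} = (1 + 3/4z)y_n
  ⇒ R(z) = (1 + 3/4z)/(1 − 1/4z).

Find x<0 with |R(x)|<1.
x=-0.77: |R|=0.3543
R=−1: 1+3/4x = −1+1/4x ⇒ -1/2x=2 ⇒ x=2/(-1/2)=-4.0000
Confirm numerically:
  x=-3.828: |R|=0.95606 <1
  x=-2.474: |R|=0.52858 <1
  x=-1.856: |R|=0.26776 <1
  x=-4.469: |R|=1.11076 >1
  x=-4.410: |R|=1.09750 >1
Interval (-4.0000, 0).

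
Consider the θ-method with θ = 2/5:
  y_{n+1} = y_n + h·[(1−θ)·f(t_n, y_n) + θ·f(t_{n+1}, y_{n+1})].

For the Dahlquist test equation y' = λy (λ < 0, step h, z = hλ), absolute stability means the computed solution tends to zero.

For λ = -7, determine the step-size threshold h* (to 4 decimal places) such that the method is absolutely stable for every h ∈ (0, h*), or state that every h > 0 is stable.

Set f=λy, z=hλ:
  y_{n+1} = y_n + z·[3/5·y_n + 2/5·y_{n+1}] ⇒ (1 − 2/5z)y_{n+1} = (1 + 3/5z)y_n
  ⇒ R(z) = (1 + 3/5z)/(1 − 2/5z).

Find x<0 with |R(x)|<1.
x=-0.61: |R|=0.5096
R=−1: 1+3/5x = −1+2/5x ⇒ -1/5x=2 ⇒ x=2/(-1/5)=-10.0000
Confirm numerically:
  x=-9.320: |R|=0.97124 <1
  x=-8.554: |R|=0.93459 <1
  x=-5.687: |R|=0.73659 <1
  x=-10.222: |R|=1.00873 >1
  x=-10.160: |R|=1.00632 >1
  x=-10.037: |R|=1.00148 >1
Stable set (-10.0000, 0).

(-10.0000,0); λ=-7 ⇒ h* = (10)/7 = 1.4286.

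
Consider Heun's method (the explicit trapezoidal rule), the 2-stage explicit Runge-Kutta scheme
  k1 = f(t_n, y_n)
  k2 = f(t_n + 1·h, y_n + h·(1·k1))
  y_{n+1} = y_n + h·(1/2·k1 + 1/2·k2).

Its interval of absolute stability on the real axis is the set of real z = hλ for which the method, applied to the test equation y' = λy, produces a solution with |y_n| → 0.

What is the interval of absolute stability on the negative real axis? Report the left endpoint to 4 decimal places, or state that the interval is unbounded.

(-2.0000, 0).

Test eqn y'=λy, z=hλ:
  order 2, 2-stage ⇒ R(z)=1+z+z^2/2
  (e.g. R(-1.78)=0.80420, |R|=0.80420)

Boundary: |R(x)|=1, x<0.
x=-1.78: |R|=0.8042
|R(-2.15)|=1.1612 |R(-0.96)|=0.5008 |R(-0.94)|=0.5018
Bisect:
  x_lo=-2.4768 |R|=1.5905  x_hi=-0.3101 |R|=0.7380
  mid=-1.39344 |R|=0.57740 →hi
  mid=-1.93514 |R|=0.93724 →hi
  mid=-2.20599 |R|=1.22720 →lo
  mid=-2.07056 |R|=1.07305 →lo
  mid=-2.00285 |R|=1.00285 →lo
  mid=-1.96900 |R|=0.96948 →hi
  mid=-1.98592 |R|=0.98602 →hi
  mid=-1.99439 |R|=0.99440 →hi
  ...
  [-2.00007,-1.99994] ⇒ x*=-2.0000
Stable set (-2.0000, 0).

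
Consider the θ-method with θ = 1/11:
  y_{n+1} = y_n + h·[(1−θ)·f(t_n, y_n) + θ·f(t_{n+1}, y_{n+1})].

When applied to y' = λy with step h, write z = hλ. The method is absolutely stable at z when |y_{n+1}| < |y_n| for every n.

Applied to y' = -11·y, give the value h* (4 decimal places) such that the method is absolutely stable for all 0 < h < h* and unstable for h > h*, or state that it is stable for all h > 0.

(-2.4444,0); λ=-11 ⇒ h* = (22/9)/11 = 0.2222.

Set f=λy, z=hλ:
  y_{n+1} = y_n + z·[10/11·y_n + 1/11·y_{n+1}] ⇒ (1 − 1/11z)y_{n+1} = (1 + 10/11z)y_n
  Hence R(z) = (1 + 10/11z)/(1 − 1/11z).

Find x<0 with |R(x)|<1.
x=-0.44: |R|=0.5769
R=−1: 1+10/11x = −1+1/11x ⇒ -9/11x=2 ⇒ x=2/(-9/11)=-2.4444
Confirm numerically:
  x=-1.720: |R|=0.48742 <1
  x=-1.453: |R|=0.28347 <1
  x=-1.378: |R|=0.22459 <1
  x=-1.218: |R|=0.09658 <1
  x=-2.631: |R|=1.12318 >1
  x=-2.530: |R|=1.05691 >1
Interval (-2.4444, 0).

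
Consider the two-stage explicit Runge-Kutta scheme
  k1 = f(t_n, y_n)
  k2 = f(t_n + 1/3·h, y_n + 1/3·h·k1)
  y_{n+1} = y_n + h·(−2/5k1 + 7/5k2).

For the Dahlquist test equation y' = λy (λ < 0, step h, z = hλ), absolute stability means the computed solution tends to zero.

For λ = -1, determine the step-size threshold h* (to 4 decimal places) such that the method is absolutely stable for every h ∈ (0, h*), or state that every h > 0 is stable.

Test eqn y'=λy, z=hλ:
  k1=λy_n ⇒ h·k1=z·y_n;  k2=λ(1+1/3z)y_n ⇒ h·k2=z(1+1/3z)y_n
  y_{n+1}/y_n = 1 − 2/5z + 7/5z(1+1/3z) = 1 + z + 7/15z²
  Hence R(z) = 1 + z + 7/15z².

Solve |R(x)|<1 on ℝ⁻.
x=-1.49: |R|=0.5460
R=1: x+7/15x²=0 ⇒ x=−15/7=-2.1429; min R=1−1/(4·7/15)=0.4643>−1
Confirm numerically:
  x=-1.556: |R|=0.57386 <1
  x=-1.168: |R|=0.46864 <1
  x=-1.047: |R|=0.46456 <1
  x=-2.558: |R|=1.49557 >1
  x=-2.544: |R|=1.47624 >1
  x=-2.441: |R|=1.33962 >1
Stable set (-2.1429, 0).

(-2.1429,0); λ=-1 ⇒ h* = (15/7)/1 = 2.1429.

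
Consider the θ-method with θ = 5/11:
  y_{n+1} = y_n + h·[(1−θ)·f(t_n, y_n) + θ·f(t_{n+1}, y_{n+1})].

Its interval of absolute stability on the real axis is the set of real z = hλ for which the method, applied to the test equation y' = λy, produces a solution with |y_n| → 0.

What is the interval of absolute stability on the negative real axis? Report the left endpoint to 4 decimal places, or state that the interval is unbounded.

z∈(-22.0000,0).

Test eqn y'=λy, z=hλ:
  y_{n+1} = y_n + z·[6/11·y_n + 5/11·y_{n+1}] ⇒ (1 − 5/11z)y_{n+1} = (1 + 6/11z)y_n
  so R(z) = (1 + 6/11z)/(1 − 5/11z).

Solve |R(x)|<1 on ℝ⁻.
x=-1.57: |R|=0.0838
R=−1: 1+6/11x = −1+5/11x ⇒ -1/11x=2 ⇒ x=2/(-1/11)=-22.0000
Confirm numerically:
  x=-16.570: |R|=0.94214 <1
  x=-15.994: |R|=0.93398 <1
  x=-10.036: |R|=0.80445 <1
  x=-8.985: |R|=0.76728 <1
  x=-22.566: |R|=1.00457 >1
  x=-22.242: |R|=1.00198 >1
  x=-22.154: |R|=1.00126 >1
So |R|<1 on (-22.0000, 0).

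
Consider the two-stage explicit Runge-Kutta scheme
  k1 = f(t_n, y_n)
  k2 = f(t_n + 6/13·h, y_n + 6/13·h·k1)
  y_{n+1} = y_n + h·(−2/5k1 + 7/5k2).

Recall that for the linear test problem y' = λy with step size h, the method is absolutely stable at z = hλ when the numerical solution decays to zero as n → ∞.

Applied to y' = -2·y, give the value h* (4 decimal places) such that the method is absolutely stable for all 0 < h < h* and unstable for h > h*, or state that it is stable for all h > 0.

(-1.5476,0); λ=-2 ⇒ h* = (65/42)/2 = 0.7738.

Test eqn y'=λy, z=hλ:
  k1=λy_n ⇒ h·k1=z·y_n;  k2=λ(1+6/13z)y_n ⇒ h·k2=z(1+6/13z)y_n
  y_{n+1}/y_n = 1 − 2/5z + 7/5z(1+6/13z) = 1 + z + 42/65z²
  Hence R(z) = 1 + z + 42/65z².

Solve |R(x)|<1 on ℝ⁻.
x=-0.65: |R|=0.6230
R=1: x+42/65x²=0 ⇒ x=−65/42=-1.5476; min R=1−1/(4·42/65)=0.6131>−1
Confirm numerically:
  x=-1.427: |R|=0.88878 <1
  x=-1.224: |R|=0.74405 <1
  x=-1.030: |R|=0.65550 <1
  x=-0.854: |R|=0.61725 <1
  x=-1.747: |R|=1.22507 >1
  x=-1.710: |R|=1.17942 >1
  x=-1.603: |R|=1.05736 >1
So |R|<1 on (-1.5476, 0).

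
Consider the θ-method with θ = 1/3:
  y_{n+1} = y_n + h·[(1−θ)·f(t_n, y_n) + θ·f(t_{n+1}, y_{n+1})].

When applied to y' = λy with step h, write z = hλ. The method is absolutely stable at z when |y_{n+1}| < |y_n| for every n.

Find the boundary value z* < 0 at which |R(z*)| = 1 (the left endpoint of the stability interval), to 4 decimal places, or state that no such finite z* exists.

Set f=λy, z=hλ:
  y_{n+1} = y_n + z·[2/3·y_n + 1/3·y_{n+1}] ⇒ (1 − 1/3z)y_{n+1} = (1 + 2/3z)y_n
  Hence R(z) = (1 + 2/3z)/(1 − 1/3z).

Boundary: |R(x)|=1, x<0.
x=-1.04: |R|=0.2277
R=−1: 1+2/3x = −1+1/3x ⇒ -1/3x=2 ⇒ x=2/(-1/3)=-6.0000
Confirm numerically:
  x=-5.376: |R|=0.92550 <1
  x=-4.747: |R|=0.83826 <1
  x=-3.694: |R|=0.65551 <1
  x=-6.475: |R|=1.05013 >1
  x=-6.409: |R|=1.04347 >1
  x=-6.062: |R|=1.00684 >1
So |R|<1 on (-6.0000, 0).

z* = -6.0000.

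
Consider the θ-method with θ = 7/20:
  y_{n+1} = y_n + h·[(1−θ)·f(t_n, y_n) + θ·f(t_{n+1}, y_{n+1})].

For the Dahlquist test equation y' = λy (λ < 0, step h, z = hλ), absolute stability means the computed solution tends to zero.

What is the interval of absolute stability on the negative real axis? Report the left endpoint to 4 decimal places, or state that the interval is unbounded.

(-6.6667, 0).

Test eqn y'=λy, z=hλ:
  y_{n+1} = y_n + z·[13/20·y_n + 7/20·y_{n+1}] ⇒ (1 − 7/20z)y_{n+1} = (1 + 13/20z)y_n
  Hence R(z) = (1 + 13/20z)/(1 − 7/20z).

Boundary: |R(x)|=1, x<0.
x=-1.4: |R|=0.0604
R=−1: 1+13/20x = −1+7/20x ⇒ -3/10x=2 ⇒ x=2/(-3/10)=-6.6667
Confirm numerically:
  x=-6.334: |R|=0.96898 <1
  x=-6.112: |R|=0.94699 <1
  x=-5.911: |R|=0.92613 <1
  x=-7.151: |R|=1.04148 >1
  x=-7.072: |R|=1.03499 >1
  x=-6.828: |R|=1.01428 >1
Stable set (-6.6667, 0).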